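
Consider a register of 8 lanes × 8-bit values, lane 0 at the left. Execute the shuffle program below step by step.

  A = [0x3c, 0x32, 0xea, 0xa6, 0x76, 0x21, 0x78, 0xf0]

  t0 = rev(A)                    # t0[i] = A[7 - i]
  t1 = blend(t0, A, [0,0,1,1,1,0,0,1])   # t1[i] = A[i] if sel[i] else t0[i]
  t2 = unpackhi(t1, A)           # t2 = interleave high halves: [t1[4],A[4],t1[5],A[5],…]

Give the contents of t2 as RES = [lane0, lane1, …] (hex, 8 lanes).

t0 = [0xf0, 0x78, 0x21, 0x76, 0xa6, 0xea, 0x32, 0x3c]
t1 = [0xf0, 0x78, 0xea, 0xa6, 0x76, 0xea, 0x32, 0xf0]
t2 = [0x76, 0x76, 0xea, 0x21, 0x32, 0x78, 0xf0, 0xf0]

RES = [0x76, 0x76, 0xea, 0x21, 0x32, 0x78, 0xf0, 0xf0]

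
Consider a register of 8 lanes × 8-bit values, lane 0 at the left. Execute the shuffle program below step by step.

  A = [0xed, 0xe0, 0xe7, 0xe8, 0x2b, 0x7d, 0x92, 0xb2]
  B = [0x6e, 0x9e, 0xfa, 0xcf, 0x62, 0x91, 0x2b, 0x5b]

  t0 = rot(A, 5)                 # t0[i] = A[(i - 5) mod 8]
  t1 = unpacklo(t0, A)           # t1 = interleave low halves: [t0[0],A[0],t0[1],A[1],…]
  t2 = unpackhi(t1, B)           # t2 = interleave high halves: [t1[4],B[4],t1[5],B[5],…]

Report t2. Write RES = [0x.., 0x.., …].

RES = [ 0x7d  0x62  0xe7  0x91  0x92  0x2b  0xe8  0x5b ]

  t0: e8 2b 7d 92 b2 ed e0 e7
  t1: e8 ed 2b e0 7d e7 92 e8
  t2: 7d 62 e7 91 92 2b e8 5b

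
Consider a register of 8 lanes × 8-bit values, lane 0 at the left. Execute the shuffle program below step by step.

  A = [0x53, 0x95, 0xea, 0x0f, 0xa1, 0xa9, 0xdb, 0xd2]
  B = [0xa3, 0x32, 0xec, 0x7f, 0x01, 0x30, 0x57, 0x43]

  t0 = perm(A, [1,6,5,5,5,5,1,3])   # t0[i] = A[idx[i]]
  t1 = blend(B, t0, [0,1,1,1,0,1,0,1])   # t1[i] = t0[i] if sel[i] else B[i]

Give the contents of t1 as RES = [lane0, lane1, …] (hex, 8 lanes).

RES = [0xa3, 0xdb, 0xa9, 0xa9, 0x01, 0xa9, 0x57, 0x0f]

→ t0 |95|db|a9|a9|a9|a9|95|0f|
→ t1 |a3|db|a9|a9|01|a9|57|0f|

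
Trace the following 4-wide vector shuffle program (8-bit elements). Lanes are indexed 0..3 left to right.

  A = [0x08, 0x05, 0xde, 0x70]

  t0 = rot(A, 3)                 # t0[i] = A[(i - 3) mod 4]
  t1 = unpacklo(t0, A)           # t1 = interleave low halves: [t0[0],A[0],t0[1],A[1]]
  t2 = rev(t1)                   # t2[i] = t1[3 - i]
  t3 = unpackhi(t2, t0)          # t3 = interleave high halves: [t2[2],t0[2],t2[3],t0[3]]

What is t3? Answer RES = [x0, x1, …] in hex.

t0 = [0x05, 0xde, 0x70, 0x08]
t1 = [0x05, 0x08, 0xde, 0x05]
t2 = [0x05, 0xde, 0x08, 0x05]
t3 = [0x08, 0x70, 0x05, 0x08]

RES = [ 0x08  0x70  0x05  0x08 ]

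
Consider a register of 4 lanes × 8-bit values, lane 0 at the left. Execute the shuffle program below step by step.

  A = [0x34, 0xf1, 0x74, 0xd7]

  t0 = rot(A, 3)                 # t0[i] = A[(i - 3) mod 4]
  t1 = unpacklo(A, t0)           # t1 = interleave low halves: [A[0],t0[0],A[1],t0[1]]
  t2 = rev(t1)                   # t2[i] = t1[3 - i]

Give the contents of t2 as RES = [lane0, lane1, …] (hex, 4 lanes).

t0 = [0xf1, 0x74, 0xd7, 0x34]
t1 = [0x34, 0xf1, 0xf1, 0x74]
t2 = [0x74, 0xf1, 0xf1, 0x34]

RES = [ 0x74  0xf1  0xf1  0x34 ]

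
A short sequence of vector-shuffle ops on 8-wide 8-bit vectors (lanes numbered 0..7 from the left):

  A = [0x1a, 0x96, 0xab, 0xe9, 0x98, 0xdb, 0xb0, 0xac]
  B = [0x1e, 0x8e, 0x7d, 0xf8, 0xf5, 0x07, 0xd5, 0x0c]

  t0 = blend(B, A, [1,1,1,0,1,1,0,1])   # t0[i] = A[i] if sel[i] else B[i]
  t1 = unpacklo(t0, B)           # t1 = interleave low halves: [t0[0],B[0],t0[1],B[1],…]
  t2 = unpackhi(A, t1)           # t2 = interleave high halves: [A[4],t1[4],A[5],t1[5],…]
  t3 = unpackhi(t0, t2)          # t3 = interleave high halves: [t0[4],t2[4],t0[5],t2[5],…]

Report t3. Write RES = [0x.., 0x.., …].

RES = [0x98, 0xb0, 0xdb, 0xf8, 0xd5, 0xac, 0xac, 0xf8]

t0 = [0x1a, 0x96, 0xab, 0xf8, 0x98, 0xdb, 0xd5, 0xac]
t1 = [0x1a, 0x1e, 0x96, 0x8e, 0xab, 0x7d, 0xf8, 0xf8]
t2 = [0x98, 0xab, 0xdb, 0x7d, 0xb0, 0xf8, 0xac, 0xf8]
t3 = [0x98, 0xb0, 0xdb, 0xf8, 0xd5, 0xac, 0xac, 0xf8]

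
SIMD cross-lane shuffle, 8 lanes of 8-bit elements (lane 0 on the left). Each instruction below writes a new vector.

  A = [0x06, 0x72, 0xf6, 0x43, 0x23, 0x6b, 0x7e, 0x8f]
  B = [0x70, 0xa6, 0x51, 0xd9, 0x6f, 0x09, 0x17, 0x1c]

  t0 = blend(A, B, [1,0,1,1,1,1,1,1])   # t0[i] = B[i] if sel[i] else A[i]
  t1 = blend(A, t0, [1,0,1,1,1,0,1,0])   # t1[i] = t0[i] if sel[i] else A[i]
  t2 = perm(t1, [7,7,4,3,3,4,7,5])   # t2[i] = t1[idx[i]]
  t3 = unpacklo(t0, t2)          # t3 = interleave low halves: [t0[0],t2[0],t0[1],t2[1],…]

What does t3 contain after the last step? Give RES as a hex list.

RES = [ 0x70  0x8f  0x72  0x8f  0x51  0x6f  0xd9  0xd9 ]

t0 = [0x70, 0x72, 0x51, 0xd9, 0x6f, 0x09, 0x17, 0x1c]
t1 = [0x70, 0x72, 0x51, 0xd9, 0x6f, 0x6b, 0x17, 0x8f]
t2 = [0x8f, 0x8f, 0x6f, 0xd9, 0xd9, 0x6f, 0x8f, 0x6b]
t3 = [0x70, 0x8f, 0x72, 0x8f, 0x51, 0x6f, 0xd9, 0xd9]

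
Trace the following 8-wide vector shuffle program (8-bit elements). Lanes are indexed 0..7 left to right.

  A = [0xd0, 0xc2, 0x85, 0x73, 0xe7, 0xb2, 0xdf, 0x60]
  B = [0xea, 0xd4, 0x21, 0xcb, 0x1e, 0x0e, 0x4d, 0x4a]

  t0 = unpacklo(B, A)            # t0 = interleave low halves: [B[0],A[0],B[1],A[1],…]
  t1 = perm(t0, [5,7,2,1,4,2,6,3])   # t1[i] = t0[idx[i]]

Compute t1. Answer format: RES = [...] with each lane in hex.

RES = [0x85, 0x73, 0xd4, 0xd0, 0x21, 0xd4, 0xcb, 0xc2]

→ t0 |ea|d0|d4|c2|21|85|cb|73|
→ t1 |85|73|d4|d0|21|d4|cb|c2|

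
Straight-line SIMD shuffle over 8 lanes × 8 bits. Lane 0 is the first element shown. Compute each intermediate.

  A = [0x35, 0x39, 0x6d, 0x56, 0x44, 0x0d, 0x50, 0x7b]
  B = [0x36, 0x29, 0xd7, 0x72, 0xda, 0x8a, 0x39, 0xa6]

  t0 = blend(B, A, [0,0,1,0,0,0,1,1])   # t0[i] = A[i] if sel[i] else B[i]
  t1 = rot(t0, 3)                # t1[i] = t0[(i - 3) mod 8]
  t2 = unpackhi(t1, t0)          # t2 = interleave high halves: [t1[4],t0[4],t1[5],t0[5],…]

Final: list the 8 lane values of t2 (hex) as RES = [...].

RES = [ 0x29  0xda  0x6d  0x8a  0x72  0x50  0xda  0x7b ]

t0 = [0x36, 0x29, 0x6d, 0x72, 0xda, 0x8a, 0x50, 0x7b]
t1 = [0x8a, 0x50, 0x7b, 0x36, 0x29, 0x6d, 0x72, 0xda]
t2 = [0x29, 0xda, 0x6d, 0x8a, 0x72, 0x50, 0xda, 0x7b]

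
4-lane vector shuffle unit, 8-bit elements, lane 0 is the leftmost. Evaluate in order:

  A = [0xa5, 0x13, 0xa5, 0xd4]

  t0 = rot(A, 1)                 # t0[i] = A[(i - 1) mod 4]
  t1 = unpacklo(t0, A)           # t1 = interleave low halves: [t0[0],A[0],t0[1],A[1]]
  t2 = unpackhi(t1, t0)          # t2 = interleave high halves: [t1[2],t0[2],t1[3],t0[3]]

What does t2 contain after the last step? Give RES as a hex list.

t0 = [0xd4, 0xa5, 0x13, 0xa5]
t1 = [0xd4, 0xa5, 0xa5, 0x13]
t2 = [0xa5, 0x13, 0x13, 0xa5]

RES = [ 0xa5  0x13  0x13  0xa5 ]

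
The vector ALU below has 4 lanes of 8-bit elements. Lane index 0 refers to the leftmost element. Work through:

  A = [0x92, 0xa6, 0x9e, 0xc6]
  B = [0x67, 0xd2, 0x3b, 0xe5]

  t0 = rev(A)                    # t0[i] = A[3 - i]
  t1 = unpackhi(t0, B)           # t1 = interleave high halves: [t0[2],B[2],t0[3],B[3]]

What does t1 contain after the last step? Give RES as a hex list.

RES = [0xa6, 0x3b, 0x92, 0xe5]

→ t0 |c6|9e|a6|92|
→ t1 |a6|3b|92|e5|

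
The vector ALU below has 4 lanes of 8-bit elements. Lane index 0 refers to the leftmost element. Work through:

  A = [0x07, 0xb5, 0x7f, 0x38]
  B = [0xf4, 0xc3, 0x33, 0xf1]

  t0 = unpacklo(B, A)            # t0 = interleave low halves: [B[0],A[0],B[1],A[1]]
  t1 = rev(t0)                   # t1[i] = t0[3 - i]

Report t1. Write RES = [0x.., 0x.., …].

→ t0 |f4|07|c3|b5|
→ t1 |b5|c3|07|f4|

RES = [ 0xb5  0xc3  0x07  0xf4 ]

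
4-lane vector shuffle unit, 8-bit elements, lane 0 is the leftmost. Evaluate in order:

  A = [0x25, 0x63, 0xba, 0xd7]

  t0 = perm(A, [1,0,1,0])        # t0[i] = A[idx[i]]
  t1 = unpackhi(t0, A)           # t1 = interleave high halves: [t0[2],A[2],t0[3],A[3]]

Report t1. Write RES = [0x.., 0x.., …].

t0 = [0x63, 0x25, 0x63, 0x25]
t1 = [0x63, 0xba, 0x25, 0xd7]

RES = [ 0x63  0xba  0x25  0xd7 ]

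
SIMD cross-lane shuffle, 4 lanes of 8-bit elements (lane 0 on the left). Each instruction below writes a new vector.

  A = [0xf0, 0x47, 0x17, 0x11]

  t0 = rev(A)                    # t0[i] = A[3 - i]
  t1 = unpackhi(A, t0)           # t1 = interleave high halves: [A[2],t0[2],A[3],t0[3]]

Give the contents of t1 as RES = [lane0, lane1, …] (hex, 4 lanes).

RES = [0x17, 0x47, 0x11, 0xf0]

t0 = [0x11, 0x17, 0x47, 0xf0]
t1 = [0x17, 0x47, 0x11, 0xf0]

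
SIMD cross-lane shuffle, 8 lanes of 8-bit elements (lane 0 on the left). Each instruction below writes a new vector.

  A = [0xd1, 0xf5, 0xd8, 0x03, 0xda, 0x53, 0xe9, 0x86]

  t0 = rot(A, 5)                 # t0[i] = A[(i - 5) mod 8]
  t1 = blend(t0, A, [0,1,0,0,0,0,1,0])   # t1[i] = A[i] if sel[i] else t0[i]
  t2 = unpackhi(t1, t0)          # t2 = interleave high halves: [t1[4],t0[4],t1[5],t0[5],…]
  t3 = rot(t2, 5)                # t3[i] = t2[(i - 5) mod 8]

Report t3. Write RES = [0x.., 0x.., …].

RES = [ 0xd1  0xe9  0xf5  0xd8  0xd8  0x86  0x86  0xd1 ]

t0 = [0x03, 0xda, 0x53, 0xe9, 0x86, 0xd1, 0xf5, 0xd8]
t1 = [0x03, 0xf5, 0x53, 0xe9, 0x86, 0xd1, 0xe9, 0xd8]
t2 = [0x86, 0x86, 0xd1, 0xd1, 0xe9, 0xf5, 0xd8, 0xd8]
t3 = [0xd1, 0xe9, 0xf5, 0xd8, 0xd8, 0x86, 0x86, 0xd1]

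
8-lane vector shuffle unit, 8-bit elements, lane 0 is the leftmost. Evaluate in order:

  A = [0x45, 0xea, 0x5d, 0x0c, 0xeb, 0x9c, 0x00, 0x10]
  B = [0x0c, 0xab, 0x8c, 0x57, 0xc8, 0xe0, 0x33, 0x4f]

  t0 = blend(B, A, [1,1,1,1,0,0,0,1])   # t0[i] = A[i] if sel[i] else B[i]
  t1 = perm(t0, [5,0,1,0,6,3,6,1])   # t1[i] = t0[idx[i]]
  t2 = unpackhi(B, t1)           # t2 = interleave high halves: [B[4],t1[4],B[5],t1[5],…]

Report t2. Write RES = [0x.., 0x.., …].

RES = [0xc8, 0x33, 0xe0, 0x0c, 0x33, 0x33, 0x4f, 0xea]

t0 = [0x45, 0xea, 0x5d, 0x0c, 0xc8, 0xe0, 0x33, 0x10]
t1 = [0xe0, 0x45, 0xea, 0x45, 0x33, 0x0c, 0x33, 0xea]
t2 = [0xc8, 0x33, 0xe0, 0x0c, 0x33, 0x33, 0x4f, 0xea]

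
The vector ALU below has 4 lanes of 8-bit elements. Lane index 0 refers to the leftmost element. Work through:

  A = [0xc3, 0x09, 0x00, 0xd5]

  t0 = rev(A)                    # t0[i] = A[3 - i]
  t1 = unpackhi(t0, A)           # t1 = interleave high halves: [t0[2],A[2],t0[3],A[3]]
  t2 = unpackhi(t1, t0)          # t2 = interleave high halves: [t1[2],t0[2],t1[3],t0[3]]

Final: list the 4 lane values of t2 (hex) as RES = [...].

RES = [0xc3, 0x09, 0xd5, 0xc3]

  t0: d5 00 09 c3
  t1: 09 00 c3 d5
  t2: c3 09 d5 c3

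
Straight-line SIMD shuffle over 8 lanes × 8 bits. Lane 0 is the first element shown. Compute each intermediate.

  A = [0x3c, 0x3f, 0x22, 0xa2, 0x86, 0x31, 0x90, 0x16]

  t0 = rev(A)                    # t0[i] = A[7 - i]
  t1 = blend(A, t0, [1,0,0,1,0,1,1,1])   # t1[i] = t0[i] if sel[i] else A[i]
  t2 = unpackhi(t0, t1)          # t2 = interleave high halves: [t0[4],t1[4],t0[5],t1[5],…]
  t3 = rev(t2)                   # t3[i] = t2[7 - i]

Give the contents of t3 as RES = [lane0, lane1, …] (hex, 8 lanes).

t0 = [0x16, 0x90, 0x31, 0x86, 0xa2, 0x22, 0x3f, 0x3c]
t1 = [0x16, 0x3f, 0x22, 0x86, 0x86, 0x22, 0x3f, 0x3c]
t2 = [0xa2, 0x86, 0x22, 0x22, 0x3f, 0x3f, 0x3c, 0x3c]
t3 = [0x3c, 0x3c, 0x3f, 0x3f, 0x22, 0x22, 0x86, 0xa2]

RES = [0x3c, 0x3c, 0x3f, 0x3f, 0x22, 0x22, 0x86, 0xa2]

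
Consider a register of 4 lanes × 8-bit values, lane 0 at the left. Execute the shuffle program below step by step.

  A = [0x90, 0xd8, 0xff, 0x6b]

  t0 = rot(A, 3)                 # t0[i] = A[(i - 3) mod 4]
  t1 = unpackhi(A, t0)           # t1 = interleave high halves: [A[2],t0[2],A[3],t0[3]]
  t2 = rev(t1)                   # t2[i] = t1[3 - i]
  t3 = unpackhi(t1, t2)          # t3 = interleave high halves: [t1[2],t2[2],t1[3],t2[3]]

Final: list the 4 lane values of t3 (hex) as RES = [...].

RES = [ 0x6b  0x6b  0x90  0xff ]

→ t0 |d8|ff|6b|90|
→ t1 |ff|6b|6b|90|
→ t2 |90|6b|6b|ff|
→ t3 |6b|6b|90|ff|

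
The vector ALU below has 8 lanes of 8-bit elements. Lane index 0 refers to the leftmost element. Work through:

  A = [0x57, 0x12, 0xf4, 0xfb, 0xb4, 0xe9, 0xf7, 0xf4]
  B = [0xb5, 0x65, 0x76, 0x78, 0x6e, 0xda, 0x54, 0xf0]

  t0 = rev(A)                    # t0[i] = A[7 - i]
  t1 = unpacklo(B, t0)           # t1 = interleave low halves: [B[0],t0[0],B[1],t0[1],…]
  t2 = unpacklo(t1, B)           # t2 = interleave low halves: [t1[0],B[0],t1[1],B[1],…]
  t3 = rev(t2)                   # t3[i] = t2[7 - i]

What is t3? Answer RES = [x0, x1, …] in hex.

→ t0 |f4|f7|e9|b4|fb|f4|12|57|
→ t1 |b5|f4|65|f7|76|e9|78|b4|
→ t2 |b5|b5|f4|65|65|76|f7|78|
→ t3 |78|f7|76|65|65|f4|b5|b5|

RES = [0x78, 0xf7, 0x76, 0x65, 0x65, 0xf4, 0xb5, 0xb5]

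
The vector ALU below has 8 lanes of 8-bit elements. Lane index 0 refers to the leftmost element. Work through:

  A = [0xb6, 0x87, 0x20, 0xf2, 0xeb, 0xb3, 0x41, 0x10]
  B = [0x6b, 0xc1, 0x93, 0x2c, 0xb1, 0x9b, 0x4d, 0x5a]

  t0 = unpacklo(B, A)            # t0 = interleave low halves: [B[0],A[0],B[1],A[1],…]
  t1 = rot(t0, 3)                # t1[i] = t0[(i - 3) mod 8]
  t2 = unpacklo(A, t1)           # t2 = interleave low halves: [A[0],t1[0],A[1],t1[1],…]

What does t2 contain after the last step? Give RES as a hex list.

→ t0 |6b|b6|c1|87|93|20|2c|f2|
→ t1 |20|2c|f2|6b|b6|c1|87|93|
→ t2 |b6|20|87|2c|20|f2|f2|6b|

RES = [ 0xb6  0x20  0x87  0x2c  0x20  0xf2  0xf2  0x6b ]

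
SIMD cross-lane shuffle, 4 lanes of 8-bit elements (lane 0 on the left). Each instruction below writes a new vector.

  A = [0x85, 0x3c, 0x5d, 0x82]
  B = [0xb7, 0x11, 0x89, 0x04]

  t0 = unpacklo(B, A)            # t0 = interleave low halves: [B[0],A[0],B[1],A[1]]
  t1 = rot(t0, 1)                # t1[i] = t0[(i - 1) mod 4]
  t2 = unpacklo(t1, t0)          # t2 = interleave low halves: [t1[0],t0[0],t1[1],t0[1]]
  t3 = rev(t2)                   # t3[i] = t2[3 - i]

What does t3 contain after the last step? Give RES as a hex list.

RES = [ 0x85  0xb7  0xb7  0x3c ]

→ t0 |b7|85|11|3c|
→ t1 |3c|b7|85|11|
→ t2 |3c|b7|b7|85|
→ t3 |85|b7|b7|3c|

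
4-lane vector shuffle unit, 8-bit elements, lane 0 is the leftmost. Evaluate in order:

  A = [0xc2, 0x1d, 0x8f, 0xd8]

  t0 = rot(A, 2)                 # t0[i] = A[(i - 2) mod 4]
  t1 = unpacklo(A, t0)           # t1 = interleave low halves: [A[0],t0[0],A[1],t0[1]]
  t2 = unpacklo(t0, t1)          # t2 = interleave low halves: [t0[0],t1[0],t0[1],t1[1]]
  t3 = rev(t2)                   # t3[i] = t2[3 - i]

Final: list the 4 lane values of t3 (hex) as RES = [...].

RES = [ 0x8f  0xd8  0xc2  0x8f ]

  t0: 8f d8 c2 1d
  t1: c2 8f 1d d8
  t2: 8f c2 d8 8f
  t3: 8f d8 c2 8f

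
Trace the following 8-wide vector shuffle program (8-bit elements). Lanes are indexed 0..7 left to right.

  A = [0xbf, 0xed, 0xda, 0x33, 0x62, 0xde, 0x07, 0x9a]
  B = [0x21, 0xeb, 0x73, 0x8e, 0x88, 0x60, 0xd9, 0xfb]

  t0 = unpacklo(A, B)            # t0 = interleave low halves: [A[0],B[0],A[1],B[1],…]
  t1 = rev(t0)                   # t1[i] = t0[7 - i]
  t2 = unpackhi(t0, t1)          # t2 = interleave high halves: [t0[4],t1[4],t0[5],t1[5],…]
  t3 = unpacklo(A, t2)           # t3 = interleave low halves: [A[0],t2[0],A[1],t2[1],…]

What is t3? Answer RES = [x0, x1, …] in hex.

→ t0 |bf|21|ed|eb|da|73|33|8e|
→ t1 |8e|33|73|da|eb|ed|21|bf|
→ t2 |da|eb|73|ed|33|21|8e|bf|
→ t3 |bf|da|ed|eb|da|73|33|ed|

RES = [ 0xbf  0xda  0xed  0xeb  0xda  0x73  0x33  0xed ]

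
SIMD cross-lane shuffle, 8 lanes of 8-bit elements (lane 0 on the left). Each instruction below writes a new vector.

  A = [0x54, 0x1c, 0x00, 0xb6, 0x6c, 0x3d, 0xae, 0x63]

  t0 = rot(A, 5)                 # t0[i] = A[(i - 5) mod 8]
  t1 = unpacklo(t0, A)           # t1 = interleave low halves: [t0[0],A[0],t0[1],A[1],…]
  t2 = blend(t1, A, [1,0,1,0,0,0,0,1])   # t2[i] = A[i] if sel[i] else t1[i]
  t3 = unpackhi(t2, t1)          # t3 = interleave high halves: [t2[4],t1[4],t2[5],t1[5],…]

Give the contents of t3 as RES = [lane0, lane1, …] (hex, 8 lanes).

t0 = [0xb6, 0x6c, 0x3d, 0xae, 0x63, 0x54, 0x1c, 0x00]
t1 = [0xb6, 0x54, 0x6c, 0x1c, 0x3d, 0x00, 0xae, 0xb6]
t2 = [0x54, 0x54, 0x00, 0x1c, 0x3d, 0x00, 0xae, 0x63]
t3 = [0x3d, 0x3d, 0x00, 0x00, 0xae, 0xae, 0x63, 0xb6]

RES = [0x3d, 0x3d, 0x00, 0x00, 0xae, 0xae, 0x63, 0xb6]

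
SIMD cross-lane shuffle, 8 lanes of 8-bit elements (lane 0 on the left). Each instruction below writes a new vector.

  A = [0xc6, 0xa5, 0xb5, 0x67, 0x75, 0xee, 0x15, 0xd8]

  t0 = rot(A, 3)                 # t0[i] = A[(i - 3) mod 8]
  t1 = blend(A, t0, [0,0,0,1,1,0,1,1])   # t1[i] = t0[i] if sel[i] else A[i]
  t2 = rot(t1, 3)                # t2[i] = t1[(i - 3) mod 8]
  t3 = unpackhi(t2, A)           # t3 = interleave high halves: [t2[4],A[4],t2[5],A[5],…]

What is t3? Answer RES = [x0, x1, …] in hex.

RES = [0xa5, 0x75, 0xb5, 0xee, 0xc6, 0x15, 0xa5, 0xd8]

t0 = [0xee, 0x15, 0xd8, 0xc6, 0xa5, 0xb5, 0x67, 0x75]
t1 = [0xc6, 0xa5, 0xb5, 0xc6, 0xa5, 0xee, 0x67, 0x75]
t2 = [0xee, 0x67, 0x75, 0xc6, 0xa5, 0xb5, 0xc6, 0xa5]
t3 = [0xa5, 0x75, 0xb5, 0xee, 0xc6, 0x15, 0xa5, 0xd8]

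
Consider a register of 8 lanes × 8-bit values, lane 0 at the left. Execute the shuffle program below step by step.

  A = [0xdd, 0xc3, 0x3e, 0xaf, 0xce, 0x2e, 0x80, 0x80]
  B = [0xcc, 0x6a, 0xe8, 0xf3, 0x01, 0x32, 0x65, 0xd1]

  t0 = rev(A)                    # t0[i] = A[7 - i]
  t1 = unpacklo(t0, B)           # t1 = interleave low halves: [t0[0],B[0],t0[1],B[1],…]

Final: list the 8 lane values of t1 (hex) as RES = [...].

t0 = [0x80, 0x80, 0x2e, 0xce, 0xaf, 0x3e, 0xc3, 0xdd]
t1 = [0x80, 0xcc, 0x80, 0x6a, 0x2e, 0xe8, 0xce, 0xf3]

RES = [ 0x80  0xcc  0x80  0x6a  0x2e  0xe8  0xce  0xf3 ]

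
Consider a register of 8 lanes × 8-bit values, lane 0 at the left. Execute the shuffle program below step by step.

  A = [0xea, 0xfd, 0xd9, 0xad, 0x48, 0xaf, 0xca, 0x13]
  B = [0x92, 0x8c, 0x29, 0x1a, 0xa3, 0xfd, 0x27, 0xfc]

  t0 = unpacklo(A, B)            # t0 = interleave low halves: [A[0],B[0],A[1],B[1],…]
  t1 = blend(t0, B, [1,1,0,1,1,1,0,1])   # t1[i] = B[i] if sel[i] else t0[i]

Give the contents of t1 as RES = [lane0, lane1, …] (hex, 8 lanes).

RES = [ 0x92  0x8c  0xfd  0x1a  0xa3  0xfd  0xad  0xfc ]

→ t0 |ea|92|fd|8c|d9|29|ad|1a|
→ t1 |92|8c|fd|1a|a3|fd|ad|fc|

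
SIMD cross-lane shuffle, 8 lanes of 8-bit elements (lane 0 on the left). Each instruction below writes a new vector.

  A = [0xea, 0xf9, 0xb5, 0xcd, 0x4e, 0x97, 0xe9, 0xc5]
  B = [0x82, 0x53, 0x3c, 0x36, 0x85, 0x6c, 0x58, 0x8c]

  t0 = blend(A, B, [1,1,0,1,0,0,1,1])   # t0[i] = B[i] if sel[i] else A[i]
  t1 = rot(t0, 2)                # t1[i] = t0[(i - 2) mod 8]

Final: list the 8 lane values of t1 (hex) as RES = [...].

  t0: 82 53 b5 36 4e 97 58 8c
  t1: 58 8c 82 53 b5 36 4e 97

RES = [ 0x58  0x8c  0x82  0x53  0xb5  0x36  0x4e  0x97 ]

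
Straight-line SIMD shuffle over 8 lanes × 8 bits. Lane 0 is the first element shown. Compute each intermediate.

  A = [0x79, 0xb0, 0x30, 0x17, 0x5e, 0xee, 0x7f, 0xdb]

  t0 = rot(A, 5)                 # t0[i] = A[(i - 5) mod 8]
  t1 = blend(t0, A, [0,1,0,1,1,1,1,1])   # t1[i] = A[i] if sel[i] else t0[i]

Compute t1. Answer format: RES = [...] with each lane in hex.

  t0: 17 5e ee 7f db 79 b0 30
  t1: 17 b0 ee 17 5e ee 7f db

RES = [0x17, 0xb0, 0xee, 0x17, 0x5e, 0xee, 0x7f, 0xdb]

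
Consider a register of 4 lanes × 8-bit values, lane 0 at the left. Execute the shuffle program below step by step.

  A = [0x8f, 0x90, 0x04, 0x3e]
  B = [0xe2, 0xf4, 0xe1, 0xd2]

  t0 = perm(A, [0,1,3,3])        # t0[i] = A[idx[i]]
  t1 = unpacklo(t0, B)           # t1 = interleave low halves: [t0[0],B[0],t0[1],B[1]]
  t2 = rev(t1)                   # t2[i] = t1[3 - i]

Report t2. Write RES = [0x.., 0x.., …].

RES = [0xf4, 0x90, 0xe2, 0x8f]

  t0: 8f 90 3e 3e
  t1: 8f e2 90 f4
  t2: f4 90 e2 8f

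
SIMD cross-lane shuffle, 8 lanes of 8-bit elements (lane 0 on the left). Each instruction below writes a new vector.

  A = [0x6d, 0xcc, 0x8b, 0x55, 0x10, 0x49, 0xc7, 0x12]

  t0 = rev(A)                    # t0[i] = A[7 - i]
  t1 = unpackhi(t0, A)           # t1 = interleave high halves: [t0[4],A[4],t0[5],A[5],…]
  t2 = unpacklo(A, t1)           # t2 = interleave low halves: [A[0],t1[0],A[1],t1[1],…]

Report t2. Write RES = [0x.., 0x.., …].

RES = [0x6d, 0x55, 0xcc, 0x10, 0x8b, 0x8b, 0x55, 0x49]

→ t0 |12|c7|49|10|55|8b|cc|6d|
→ t1 |55|10|8b|49|cc|c7|6d|12|
→ t2 |6d|55|cc|10|8b|8b|55|49|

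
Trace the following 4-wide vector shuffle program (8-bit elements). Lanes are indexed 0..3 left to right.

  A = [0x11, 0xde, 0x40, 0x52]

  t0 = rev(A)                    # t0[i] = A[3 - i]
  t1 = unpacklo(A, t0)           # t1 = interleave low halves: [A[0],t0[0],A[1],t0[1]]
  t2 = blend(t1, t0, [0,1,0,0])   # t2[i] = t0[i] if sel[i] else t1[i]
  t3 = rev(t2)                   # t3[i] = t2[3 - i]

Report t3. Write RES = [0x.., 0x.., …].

RES = [ 0x40  0xde  0x40  0x11 ]

  t0: 52 40 de 11
  t1: 11 52 de 40
  t2: 11 40 de 40
  t3: 40 de 40 11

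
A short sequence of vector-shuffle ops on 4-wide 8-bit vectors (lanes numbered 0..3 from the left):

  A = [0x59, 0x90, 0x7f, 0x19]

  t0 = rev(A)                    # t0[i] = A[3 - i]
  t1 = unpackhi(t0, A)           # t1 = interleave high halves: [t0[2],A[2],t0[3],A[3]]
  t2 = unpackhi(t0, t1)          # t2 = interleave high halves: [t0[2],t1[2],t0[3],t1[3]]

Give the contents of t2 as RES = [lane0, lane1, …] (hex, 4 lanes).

t0 = [0x19, 0x7f, 0x90, 0x59]
t1 = [0x90, 0x7f, 0x59, 0x19]
t2 = [0x90, 0x59, 0x59, 0x19]

RES = [ 0x90  0x59  0x59  0x19 ]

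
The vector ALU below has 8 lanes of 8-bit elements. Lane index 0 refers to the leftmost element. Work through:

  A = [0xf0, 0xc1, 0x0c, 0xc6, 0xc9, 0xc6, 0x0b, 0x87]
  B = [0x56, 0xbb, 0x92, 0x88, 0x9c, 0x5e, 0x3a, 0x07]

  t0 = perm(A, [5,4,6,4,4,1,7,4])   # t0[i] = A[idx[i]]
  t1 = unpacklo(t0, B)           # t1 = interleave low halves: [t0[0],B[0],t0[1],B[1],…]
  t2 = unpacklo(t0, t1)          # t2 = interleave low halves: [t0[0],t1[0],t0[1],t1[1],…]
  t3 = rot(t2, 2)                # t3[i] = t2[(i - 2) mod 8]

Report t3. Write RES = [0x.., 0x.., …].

→ t0 |c6|c9|0b|c9|c9|c1|87|c9|
→ t1 |c6|56|c9|bb|0b|92|c9|88|
→ t2 |c6|c6|c9|56|0b|c9|c9|bb|
→ t3 |c9|bb|c6|c6|c9|56|0b|c9|

RES = [0xc9, 0xbb, 0xc6, 0xc6, 0xc9, 0x56, 0x0b, 0xc9]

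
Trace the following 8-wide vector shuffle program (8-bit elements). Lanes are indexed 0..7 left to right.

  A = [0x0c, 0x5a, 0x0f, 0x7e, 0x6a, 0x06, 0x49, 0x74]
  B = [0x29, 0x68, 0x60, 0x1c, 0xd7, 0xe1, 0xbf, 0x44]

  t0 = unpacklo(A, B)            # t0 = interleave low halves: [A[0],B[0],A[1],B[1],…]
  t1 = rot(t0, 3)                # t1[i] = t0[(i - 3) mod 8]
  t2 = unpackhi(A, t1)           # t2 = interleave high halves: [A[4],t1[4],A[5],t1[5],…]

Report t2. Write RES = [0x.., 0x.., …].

RES = [0x6a, 0x29, 0x06, 0x5a, 0x49, 0x68, 0x74, 0x0f]

  t0: 0c 29 5a 68 0f 60 7e 1c
  t1: 60 7e 1c 0c 29 5a 68 0f
  t2: 6a 29 06 5a 49 68 74 0f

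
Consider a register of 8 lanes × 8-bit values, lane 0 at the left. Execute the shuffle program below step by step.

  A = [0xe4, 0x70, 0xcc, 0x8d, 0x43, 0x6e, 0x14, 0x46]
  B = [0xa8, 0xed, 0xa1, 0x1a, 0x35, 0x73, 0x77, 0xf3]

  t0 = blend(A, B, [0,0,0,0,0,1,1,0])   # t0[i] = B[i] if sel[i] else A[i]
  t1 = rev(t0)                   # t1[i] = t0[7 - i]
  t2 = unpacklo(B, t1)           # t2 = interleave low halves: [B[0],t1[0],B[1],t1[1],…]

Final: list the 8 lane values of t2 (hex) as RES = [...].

→ t0 |e4|70|cc|8d|43|73|77|46|
→ t1 |46|77|73|43|8d|cc|70|e4|
→ t2 |a8|46|ed|77|a1|73|1a|43|

RES = [ 0xa8  0x46  0xed  0x77  0xa1  0x73  0x1a  0x43 ]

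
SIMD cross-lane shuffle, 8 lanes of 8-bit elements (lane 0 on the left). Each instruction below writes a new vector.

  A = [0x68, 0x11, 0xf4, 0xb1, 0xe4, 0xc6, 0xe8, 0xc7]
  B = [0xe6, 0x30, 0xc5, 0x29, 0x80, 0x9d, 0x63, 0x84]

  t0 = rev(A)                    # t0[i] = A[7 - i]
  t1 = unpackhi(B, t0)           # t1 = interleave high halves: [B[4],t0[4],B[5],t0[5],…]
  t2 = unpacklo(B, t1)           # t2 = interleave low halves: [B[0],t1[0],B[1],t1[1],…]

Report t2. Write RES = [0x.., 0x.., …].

RES = [ 0xe6  0x80  0x30  0xb1  0xc5  0x9d  0x29  0xf4 ]

t0 = [0xc7, 0xe8, 0xc6, 0xe4, 0xb1, 0xf4, 0x11, 0x68]
t1 = [0x80, 0xb1, 0x9d, 0xf4, 0x63, 0x11, 0x84, 0x68]
t2 = [0xe6, 0x80, 0x30, 0xb1, 0xc5, 0x9d, 0x29, 0xf4]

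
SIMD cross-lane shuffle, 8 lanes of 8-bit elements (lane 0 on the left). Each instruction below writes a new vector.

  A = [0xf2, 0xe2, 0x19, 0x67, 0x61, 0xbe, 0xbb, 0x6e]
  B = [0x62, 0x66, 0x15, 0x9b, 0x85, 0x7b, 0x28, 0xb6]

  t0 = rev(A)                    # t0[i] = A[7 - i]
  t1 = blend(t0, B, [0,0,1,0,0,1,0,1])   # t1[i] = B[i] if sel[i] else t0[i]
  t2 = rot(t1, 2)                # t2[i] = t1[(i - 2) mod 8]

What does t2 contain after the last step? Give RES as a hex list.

t0 = [0x6e, 0xbb, 0xbe, 0x61, 0x67, 0x19, 0xe2, 0xf2]
t1 = [0x6e, 0xbb, 0x15, 0x61, 0x67, 0x7b, 0xe2, 0xb6]
t2 = [0xe2, 0xb6, 0x6e, 0xbb, 0x15, 0x61, 0x67, 0x7b]

RES = [0xe2, 0xb6, 0x6e, 0xbb, 0x15, 0x61, 0x67, 0x7b]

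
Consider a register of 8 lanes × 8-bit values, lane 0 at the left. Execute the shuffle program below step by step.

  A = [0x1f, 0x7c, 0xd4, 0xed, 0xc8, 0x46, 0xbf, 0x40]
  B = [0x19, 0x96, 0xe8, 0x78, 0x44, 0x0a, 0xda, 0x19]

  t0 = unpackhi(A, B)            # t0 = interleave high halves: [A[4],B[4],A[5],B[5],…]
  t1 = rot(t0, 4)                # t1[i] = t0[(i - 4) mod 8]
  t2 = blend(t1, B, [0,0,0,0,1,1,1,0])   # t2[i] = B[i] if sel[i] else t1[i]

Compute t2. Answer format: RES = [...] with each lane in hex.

RES = [ 0xbf  0xda  0x40  0x19  0x44  0x0a  0xda  0x0a ]

→ t0 |c8|44|46|0a|bf|da|40|19|
→ t1 |bf|da|40|19|c8|44|46|0a|
→ t2 |bf|da|40|19|44|0a|da|0a|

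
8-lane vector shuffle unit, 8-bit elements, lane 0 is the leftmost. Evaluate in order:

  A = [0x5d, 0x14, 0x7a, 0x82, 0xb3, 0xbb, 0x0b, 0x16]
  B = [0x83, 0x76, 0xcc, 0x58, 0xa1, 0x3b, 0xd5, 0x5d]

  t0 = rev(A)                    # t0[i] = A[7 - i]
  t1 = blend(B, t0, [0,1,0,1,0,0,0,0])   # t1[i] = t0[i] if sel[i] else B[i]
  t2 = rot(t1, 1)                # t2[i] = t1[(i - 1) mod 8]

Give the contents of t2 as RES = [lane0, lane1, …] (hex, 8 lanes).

  t0: 16 0b bb b3 82 7a 14 5d
  t1: 83 0b cc b3 a1 3b d5 5d
  t2: 5d 83 0b cc b3 a1 3b d5

RES = [0x5d, 0x83, 0x0b, 0xcc, 0xb3, 0xa1, 0x3b, 0xd5]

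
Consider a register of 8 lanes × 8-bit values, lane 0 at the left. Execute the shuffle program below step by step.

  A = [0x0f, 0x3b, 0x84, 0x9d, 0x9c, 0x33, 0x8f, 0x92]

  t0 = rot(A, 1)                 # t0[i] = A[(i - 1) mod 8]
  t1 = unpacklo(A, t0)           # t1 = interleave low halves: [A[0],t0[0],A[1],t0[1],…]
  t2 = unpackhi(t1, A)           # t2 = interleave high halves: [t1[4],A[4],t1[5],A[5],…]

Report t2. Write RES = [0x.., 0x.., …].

RES = [ 0x84  0x9c  0x3b  0x33  0x9d  0x8f  0x84  0x92 ]

t0 = [0x92, 0x0f, 0x3b, 0x84, 0x9d, 0x9c, 0x33, 0x8f]
t1 = [0x0f, 0x92, 0x3b, 0x0f, 0x84, 0x3b, 0x9d, 0x84]
t2 = [0x84, 0x9c, 0x3b, 0x33, 0x9d, 0x8f, 0x84, 0x92]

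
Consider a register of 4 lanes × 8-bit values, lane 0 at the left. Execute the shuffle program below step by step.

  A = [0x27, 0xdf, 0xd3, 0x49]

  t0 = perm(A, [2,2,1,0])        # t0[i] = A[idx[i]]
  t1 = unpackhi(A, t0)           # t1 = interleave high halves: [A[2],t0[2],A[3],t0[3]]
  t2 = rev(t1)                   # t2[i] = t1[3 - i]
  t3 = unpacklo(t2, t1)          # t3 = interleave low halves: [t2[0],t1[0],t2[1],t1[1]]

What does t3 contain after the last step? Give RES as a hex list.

RES = [0x27, 0xd3, 0x49, 0xdf]

→ t0 |d3|d3|df|27|
→ t1 |d3|df|49|27|
→ t2 |27|49|df|d3|
→ t3 |27|d3|49|df|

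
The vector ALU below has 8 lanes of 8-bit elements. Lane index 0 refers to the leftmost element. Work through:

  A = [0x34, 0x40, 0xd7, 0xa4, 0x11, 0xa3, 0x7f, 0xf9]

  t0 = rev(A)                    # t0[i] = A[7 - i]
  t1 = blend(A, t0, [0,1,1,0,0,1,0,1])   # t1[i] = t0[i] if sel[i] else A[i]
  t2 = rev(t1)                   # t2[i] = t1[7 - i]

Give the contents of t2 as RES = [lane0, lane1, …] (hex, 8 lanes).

RES = [ 0x34  0x7f  0xd7  0x11  0xa4  0xa3  0x7f  0x34 ]

→ t0 |f9|7f|a3|11|a4|d7|40|34|
→ t1 |34|7f|a3|a4|11|d7|7f|34|
→ t2 |34|7f|d7|11|a4|a3|7f|34|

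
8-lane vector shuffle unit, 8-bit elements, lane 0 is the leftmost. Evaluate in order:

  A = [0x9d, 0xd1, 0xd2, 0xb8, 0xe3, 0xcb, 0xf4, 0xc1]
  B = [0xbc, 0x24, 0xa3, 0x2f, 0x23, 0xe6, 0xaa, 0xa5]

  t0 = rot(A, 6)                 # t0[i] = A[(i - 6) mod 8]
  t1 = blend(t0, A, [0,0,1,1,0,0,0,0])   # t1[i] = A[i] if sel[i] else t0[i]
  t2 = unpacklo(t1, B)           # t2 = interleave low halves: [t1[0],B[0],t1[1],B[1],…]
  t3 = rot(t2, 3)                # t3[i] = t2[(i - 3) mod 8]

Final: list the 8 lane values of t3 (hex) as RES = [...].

→ t0 |d2|b8|e3|cb|f4|c1|9d|d1|
→ t1 |d2|b8|d2|b8|f4|c1|9d|d1|
→ t2 |d2|bc|b8|24|d2|a3|b8|2f|
→ t3 |a3|b8|2f|d2|bc|b8|24|d2|

RES = [ 0xa3  0xb8  0x2f  0xd2  0xbc  0xb8  0x24  0xd2 ]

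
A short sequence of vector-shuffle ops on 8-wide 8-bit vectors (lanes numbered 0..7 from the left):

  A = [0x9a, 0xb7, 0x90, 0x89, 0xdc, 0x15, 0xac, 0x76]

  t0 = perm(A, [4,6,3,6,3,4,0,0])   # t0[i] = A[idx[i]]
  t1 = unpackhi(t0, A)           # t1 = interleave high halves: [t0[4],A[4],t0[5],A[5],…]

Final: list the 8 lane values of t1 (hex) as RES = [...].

RES = [ 0x89  0xdc  0xdc  0x15  0x9a  0xac  0x9a  0x76 ]

→ t0 |dc|ac|89|ac|89|dc|9a|9a|
→ t1 |89|dc|dc|15|9a|ac|9a|76|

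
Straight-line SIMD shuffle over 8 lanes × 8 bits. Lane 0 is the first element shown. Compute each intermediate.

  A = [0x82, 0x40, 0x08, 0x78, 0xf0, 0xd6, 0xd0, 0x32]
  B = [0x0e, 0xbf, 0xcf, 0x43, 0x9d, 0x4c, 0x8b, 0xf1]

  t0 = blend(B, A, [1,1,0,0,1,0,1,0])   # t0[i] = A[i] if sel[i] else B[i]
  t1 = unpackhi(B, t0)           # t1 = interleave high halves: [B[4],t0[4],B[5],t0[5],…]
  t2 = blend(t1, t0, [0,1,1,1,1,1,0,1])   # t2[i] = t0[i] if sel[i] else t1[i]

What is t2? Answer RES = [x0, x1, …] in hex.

t0 = [0x82, 0x40, 0xcf, 0x43, 0xf0, 0x4c, 0xd0, 0xf1]
t1 = [0x9d, 0xf0, 0x4c, 0x4c, 0x8b, 0xd0, 0xf1, 0xf1]
t2 = [0x9d, 0x40, 0xcf, 0x43, 0xf0, 0x4c, 0xf1, 0xf1]

RES = [ 0x9d  0x40  0xcf  0x43  0xf0  0x4c  0xf1  0xf1 ]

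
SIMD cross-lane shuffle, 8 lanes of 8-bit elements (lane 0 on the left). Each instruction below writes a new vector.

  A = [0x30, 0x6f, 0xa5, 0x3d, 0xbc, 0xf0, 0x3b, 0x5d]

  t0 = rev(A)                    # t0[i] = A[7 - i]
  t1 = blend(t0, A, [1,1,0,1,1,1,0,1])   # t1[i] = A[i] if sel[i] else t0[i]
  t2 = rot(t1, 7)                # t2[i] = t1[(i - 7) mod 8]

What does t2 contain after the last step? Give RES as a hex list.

RES = [ 0x6f  0xf0  0x3d  0xbc  0xf0  0x6f  0x5d  0x30 ]

t0 = [0x5d, 0x3b, 0xf0, 0xbc, 0x3d, 0xa5, 0x6f, 0x30]
t1 = [0x30, 0x6f, 0xf0, 0x3d, 0xbc, 0xf0, 0x6f, 0x5d]
t2 = [0x6f, 0xf0, 0x3d, 0xbc, 0xf0, 0x6f, 0x5d, 0x30]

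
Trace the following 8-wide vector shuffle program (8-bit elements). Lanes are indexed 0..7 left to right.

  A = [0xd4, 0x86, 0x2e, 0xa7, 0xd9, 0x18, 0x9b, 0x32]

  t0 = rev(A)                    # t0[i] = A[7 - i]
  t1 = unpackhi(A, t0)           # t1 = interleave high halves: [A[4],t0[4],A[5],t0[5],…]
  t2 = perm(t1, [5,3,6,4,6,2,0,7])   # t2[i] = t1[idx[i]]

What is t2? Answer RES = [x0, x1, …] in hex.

RES = [0x86, 0x2e, 0x32, 0x9b, 0x32, 0x18, 0xd9, 0xd4]

→ t0 |32|9b|18|d9|a7|2e|86|d4|
→ t1 |d9|a7|18|2e|9b|86|32|d4|
→ t2 |86|2e|32|9b|32|18|d9|d4|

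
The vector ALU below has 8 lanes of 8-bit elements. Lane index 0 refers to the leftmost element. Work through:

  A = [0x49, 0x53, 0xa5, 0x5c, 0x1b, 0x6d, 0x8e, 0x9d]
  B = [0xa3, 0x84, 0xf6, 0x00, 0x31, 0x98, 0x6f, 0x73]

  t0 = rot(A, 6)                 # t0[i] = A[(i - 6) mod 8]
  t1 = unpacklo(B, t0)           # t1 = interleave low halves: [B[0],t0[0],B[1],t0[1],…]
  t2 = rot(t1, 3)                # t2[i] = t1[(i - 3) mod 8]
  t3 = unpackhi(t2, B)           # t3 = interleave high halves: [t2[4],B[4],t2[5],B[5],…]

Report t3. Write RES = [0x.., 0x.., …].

RES = [0xa5, 0x31, 0x84, 0x98, 0x5c, 0x6f, 0xf6, 0x73]

  t0: a5 5c 1b 6d 8e 9d 49 53
  t1: a3 a5 84 5c f6 1b 00 6d
  t2: 1b 00 6d a3 a5 84 5c f6
  t3: a5 31 84 98 5c 6f f6 73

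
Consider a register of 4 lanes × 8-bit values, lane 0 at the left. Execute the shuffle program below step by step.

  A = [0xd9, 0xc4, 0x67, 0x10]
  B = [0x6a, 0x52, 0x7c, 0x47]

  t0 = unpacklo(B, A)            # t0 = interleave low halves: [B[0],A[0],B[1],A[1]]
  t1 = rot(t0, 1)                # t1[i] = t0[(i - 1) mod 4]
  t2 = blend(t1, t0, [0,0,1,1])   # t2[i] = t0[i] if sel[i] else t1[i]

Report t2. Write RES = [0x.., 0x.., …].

  t0: 6a d9 52 c4
  t1: c4 6a d9 52
  t2: c4 6a 52 c4

RES = [ 0xc4  0x6a  0x52  0xc4 ]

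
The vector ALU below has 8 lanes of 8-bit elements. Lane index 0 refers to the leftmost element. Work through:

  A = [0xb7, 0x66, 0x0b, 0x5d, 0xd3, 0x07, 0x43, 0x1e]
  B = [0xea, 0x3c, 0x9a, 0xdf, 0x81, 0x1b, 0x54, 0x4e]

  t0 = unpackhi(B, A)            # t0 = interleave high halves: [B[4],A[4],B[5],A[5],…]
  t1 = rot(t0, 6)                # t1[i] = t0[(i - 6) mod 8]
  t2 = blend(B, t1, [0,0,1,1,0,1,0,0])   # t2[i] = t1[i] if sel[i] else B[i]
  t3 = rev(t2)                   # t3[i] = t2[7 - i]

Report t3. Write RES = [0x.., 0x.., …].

RES = [0x4e, 0x54, 0x1e, 0x81, 0x43, 0x54, 0x3c, 0xea]

t0 = [0x81, 0xd3, 0x1b, 0x07, 0x54, 0x43, 0x4e, 0x1e]
t1 = [0x1b, 0x07, 0x54, 0x43, 0x4e, 0x1e, 0x81, 0xd3]
t2 = [0xea, 0x3c, 0x54, 0x43, 0x81, 0x1e, 0x54, 0x4e]
t3 = [0x4e, 0x54, 0x1e, 0x81, 0x43, 0x54, 0x3c, 0xea]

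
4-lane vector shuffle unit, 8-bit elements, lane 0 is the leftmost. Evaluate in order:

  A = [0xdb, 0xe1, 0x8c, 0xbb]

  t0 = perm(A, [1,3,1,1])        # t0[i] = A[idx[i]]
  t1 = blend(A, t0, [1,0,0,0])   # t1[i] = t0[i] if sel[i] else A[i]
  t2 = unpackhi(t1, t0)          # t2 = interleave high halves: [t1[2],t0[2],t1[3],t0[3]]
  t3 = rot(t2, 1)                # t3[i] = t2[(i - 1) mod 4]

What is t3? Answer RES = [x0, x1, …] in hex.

RES = [ 0xe1  0x8c  0xe1  0xbb ]

t0 = [0xe1, 0xbb, 0xe1, 0xe1]
t1 = [0xe1, 0xe1, 0x8c, 0xbb]
t2 = [0x8c, 0xe1, 0xbb, 0xe1]
t3 = [0xe1, 0x8c, 0xe1, 0xbb]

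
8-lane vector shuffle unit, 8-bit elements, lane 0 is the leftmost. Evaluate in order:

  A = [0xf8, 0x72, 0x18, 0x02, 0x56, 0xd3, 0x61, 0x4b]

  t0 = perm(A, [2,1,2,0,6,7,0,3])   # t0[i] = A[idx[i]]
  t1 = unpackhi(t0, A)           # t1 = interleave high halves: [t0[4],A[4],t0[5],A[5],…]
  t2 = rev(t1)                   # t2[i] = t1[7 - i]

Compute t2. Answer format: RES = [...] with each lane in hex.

RES = [ 0x4b  0x02  0x61  0xf8  0xd3  0x4b  0x56  0x61 ]

t0 = [0x18, 0x72, 0x18, 0xf8, 0x61, 0x4b, 0xf8, 0x02]
t1 = [0x61, 0x56, 0x4b, 0xd3, 0xf8, 0x61, 0x02, 0x4b]
t2 = [0x4b, 0x02, 0x61, 0xf8, 0xd3, 0x4b, 0x56, 0x61]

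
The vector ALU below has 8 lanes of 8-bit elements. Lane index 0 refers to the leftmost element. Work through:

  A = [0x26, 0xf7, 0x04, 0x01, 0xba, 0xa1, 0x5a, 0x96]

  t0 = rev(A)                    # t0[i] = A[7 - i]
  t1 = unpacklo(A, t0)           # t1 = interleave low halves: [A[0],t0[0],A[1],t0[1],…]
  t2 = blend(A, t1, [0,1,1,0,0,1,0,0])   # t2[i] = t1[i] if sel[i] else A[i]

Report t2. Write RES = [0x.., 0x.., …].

RES = [ 0x26  0x96  0xf7  0x01  0xba  0xa1  0x5a  0x96 ]

→ t0 |96|5a|a1|ba|01|04|f7|26|
→ t1 |26|96|f7|5a|04|a1|01|ba|
→ t2 |26|96|f7|01|ba|a1|5a|96|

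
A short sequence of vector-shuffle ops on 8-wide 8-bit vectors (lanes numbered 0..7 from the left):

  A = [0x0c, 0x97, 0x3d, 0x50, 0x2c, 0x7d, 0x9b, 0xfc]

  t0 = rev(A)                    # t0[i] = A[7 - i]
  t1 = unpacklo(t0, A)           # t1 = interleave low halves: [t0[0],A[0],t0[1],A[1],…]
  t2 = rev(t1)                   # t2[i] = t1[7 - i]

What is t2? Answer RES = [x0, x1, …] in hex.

t0 = [0xfc, 0x9b, 0x7d, 0x2c, 0x50, 0x3d, 0x97, 0x0c]
t1 = [0xfc, 0x0c, 0x9b, 0x97, 0x7d, 0x3d, 0x2c, 0x50]
t2 = [0x50, 0x2c, 0x3d, 0x7d, 0x97, 0x9b, 0x0c, 0xfc]

RES = [0x50, 0x2c, 0x3d, 0x7d, 0x97, 0x9b, 0x0c, 0xfc]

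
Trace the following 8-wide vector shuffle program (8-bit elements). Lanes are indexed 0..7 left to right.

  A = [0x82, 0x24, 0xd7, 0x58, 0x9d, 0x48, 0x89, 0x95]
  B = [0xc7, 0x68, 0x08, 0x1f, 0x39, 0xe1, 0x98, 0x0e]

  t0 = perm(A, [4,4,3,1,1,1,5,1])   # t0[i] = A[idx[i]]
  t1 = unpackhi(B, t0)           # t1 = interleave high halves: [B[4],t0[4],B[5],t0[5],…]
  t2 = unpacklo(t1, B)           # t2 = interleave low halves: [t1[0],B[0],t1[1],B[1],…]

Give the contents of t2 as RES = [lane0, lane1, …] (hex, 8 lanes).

t0 = [0x9d, 0x9d, 0x58, 0x24, 0x24, 0x24, 0x48, 0x24]
t1 = [0x39, 0x24, 0xe1, 0x24, 0x98, 0x48, 0x0e, 0x24]
t2 = [0x39, 0xc7, 0x24, 0x68, 0xe1, 0x08, 0x24, 0x1f]

RES = [ 0x39  0xc7  0x24  0x68  0xe1  0x08  0x24  0x1f ]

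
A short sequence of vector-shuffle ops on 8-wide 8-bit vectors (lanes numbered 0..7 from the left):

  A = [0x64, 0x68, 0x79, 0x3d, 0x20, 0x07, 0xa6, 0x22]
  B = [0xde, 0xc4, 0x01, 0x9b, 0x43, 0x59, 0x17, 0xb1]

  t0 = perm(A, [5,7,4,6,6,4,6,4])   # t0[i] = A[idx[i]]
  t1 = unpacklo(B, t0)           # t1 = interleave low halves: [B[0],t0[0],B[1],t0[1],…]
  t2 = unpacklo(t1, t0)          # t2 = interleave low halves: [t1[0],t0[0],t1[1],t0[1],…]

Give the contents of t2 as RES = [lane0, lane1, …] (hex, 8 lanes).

t0 = [0x07, 0x22, 0x20, 0xa6, 0xa6, 0x20, 0xa6, 0x20]
t1 = [0xde, 0x07, 0xc4, 0x22, 0x01, 0x20, 0x9b, 0xa6]
t2 = [0xde, 0x07, 0x07, 0x22, 0xc4, 0x20, 0x22, 0xa6]

RES = [ 0xde  0x07  0x07  0x22  0xc4  0x20  0x22  0xa6 ]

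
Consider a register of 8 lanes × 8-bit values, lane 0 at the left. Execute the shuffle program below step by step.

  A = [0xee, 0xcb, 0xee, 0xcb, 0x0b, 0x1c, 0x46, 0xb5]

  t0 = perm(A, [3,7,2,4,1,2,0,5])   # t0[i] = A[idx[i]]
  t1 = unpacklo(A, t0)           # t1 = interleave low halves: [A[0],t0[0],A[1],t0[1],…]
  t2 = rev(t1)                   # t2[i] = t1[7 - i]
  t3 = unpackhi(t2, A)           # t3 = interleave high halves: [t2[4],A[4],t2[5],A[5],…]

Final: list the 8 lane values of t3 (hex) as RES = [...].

t0 = [0xcb, 0xb5, 0xee, 0x0b, 0xcb, 0xee, 0xee, 0x1c]
t1 = [0xee, 0xcb, 0xcb, 0xb5, 0xee, 0xee, 0xcb, 0x0b]
t2 = [0x0b, 0xcb, 0xee, 0xee, 0xb5, 0xcb, 0xcb, 0xee]
t3 = [0xb5, 0x0b, 0xcb, 0x1c, 0xcb, 0x46, 0xee, 0xb5]

RES = [ 0xb5  0x0b  0xcb  0x1c  0xcb  0x46  0xee  0xb5 ]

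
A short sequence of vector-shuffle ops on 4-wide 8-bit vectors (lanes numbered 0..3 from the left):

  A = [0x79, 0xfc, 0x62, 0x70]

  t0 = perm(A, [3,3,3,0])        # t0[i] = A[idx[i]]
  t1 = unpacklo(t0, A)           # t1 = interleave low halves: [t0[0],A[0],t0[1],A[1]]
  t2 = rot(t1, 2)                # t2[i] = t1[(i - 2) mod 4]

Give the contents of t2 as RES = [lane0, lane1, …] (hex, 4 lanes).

t0 = [0x70, 0x70, 0x70, 0x79]
t1 = [0x70, 0x79, 0x70, 0xfc]
t2 = [0x70, 0xfc, 0x70, 0x79]

RES = [ 0x70  0xfc  0x70  0x79 ]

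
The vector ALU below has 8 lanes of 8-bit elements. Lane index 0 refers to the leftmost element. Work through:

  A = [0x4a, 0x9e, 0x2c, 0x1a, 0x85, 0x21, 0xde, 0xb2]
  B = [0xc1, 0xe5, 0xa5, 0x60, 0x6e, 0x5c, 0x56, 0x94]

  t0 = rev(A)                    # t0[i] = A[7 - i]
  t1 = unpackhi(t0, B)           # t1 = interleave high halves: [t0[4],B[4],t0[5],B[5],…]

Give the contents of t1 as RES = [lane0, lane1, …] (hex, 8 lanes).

RES = [ 0x1a  0x6e  0x2c  0x5c  0x9e  0x56  0x4a  0x94 ]

t0 = [0xb2, 0xde, 0x21, 0x85, 0x1a, 0x2c, 0x9e, 0x4a]
t1 = [0x1a, 0x6e, 0x2c, 0x5c, 0x9e, 0x56, 0x4a, 0x94]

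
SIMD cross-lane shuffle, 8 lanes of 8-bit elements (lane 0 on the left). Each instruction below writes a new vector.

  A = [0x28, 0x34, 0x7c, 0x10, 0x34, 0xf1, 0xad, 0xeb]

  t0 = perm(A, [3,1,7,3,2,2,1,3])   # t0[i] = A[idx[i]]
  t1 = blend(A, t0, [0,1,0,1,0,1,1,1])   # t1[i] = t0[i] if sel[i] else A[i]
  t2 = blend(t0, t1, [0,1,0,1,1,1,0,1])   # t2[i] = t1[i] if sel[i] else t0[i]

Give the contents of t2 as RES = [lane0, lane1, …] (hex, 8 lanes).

RES = [ 0x10  0x34  0xeb  0x10  0x34  0x7c  0x34  0x10 ]

  t0: 10 34 eb 10 7c 7c 34 10
  t1: 28 34 7c 10 34 7c 34 10
  t2: 10 34 eb 10 34 7c 34 10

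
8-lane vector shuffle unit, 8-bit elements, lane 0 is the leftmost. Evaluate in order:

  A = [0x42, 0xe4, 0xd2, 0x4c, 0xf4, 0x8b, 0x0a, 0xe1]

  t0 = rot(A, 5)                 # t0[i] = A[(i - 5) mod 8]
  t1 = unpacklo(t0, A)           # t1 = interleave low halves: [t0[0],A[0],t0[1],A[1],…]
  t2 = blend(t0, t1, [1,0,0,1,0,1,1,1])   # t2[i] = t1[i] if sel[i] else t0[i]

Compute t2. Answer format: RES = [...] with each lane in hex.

  t0: 4c f4 8b 0a e1 42 e4 d2
  t1: 4c 42 f4 e4 8b d2 0a 4c
  t2: 4c f4 8b e4 e1 d2 0a 4c

RES = [0x4c, 0xf4, 0x8b, 0xe4, 0xe1, 0xd2, 0x0a, 0x4c]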